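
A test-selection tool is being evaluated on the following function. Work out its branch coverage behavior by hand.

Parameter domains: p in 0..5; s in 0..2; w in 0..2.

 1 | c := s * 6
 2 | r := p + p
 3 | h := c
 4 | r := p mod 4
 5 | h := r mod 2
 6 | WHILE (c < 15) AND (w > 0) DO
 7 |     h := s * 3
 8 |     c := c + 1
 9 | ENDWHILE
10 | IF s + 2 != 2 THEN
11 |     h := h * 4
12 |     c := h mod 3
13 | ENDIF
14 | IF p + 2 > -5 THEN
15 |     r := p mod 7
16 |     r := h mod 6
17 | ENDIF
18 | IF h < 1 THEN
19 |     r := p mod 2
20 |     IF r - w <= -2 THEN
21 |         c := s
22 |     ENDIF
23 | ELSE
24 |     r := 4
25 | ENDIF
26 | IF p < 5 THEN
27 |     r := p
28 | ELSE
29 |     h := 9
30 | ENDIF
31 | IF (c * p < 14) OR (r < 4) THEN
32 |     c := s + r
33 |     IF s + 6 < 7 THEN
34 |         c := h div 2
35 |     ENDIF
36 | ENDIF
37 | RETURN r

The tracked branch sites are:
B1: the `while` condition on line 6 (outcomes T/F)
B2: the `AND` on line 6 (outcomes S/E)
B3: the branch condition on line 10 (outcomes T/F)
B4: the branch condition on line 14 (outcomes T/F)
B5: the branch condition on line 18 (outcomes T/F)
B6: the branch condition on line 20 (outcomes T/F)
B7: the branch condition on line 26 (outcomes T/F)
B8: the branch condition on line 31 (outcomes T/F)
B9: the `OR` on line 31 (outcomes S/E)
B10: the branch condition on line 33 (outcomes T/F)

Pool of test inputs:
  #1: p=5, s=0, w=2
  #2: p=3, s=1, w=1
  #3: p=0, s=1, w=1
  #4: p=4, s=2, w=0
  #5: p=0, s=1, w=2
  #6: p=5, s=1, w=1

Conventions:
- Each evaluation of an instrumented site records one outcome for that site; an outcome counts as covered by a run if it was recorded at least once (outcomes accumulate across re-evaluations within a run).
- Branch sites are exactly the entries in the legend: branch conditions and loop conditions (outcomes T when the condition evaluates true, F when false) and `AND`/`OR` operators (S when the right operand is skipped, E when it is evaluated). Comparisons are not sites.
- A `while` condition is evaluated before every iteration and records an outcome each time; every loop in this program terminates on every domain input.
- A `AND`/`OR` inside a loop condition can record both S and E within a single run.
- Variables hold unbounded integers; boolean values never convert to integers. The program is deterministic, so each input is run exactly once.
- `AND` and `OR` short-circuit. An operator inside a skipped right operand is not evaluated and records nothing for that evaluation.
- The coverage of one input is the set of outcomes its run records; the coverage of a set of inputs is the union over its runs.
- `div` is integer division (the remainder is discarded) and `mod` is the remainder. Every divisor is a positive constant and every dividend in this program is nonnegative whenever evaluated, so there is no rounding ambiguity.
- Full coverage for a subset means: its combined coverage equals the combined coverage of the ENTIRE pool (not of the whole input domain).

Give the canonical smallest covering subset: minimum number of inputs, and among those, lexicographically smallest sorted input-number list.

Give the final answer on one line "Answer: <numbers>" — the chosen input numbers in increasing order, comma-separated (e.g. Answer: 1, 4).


run #1 (p=5, s=0, w=2) records B1=T, B1=F, B2=S, B2=E, B3=F, B4=T, B5=T, B6=F, B7=F, B8=T, B9=E, B10=T
run #2 (p=3, s=1, w=1) records B1=T, B1=F, B2=S, B2=E, B3=T, B4=T, B5=F, B7=T, B8=T, B9=S, B10=F
run #3 (p=0, s=1, w=1) records B1=T, B1=F, B2=S, B2=E, B3=T, B4=T, B5=F, B7=T, B8=T, B9=S, B10=F
run #4 (p=4, s=2, w=0) records B1=F, B2=E, B3=T, B4=T, B5=T, B6=F, B7=T, B8=T, B9=S, B10=F
run #5 (p=0, s=1, w=2) records B1=T, B1=F, B2=S, B2=E, B3=T, B4=T, B5=F, B7=T, B8=T, B9=S, B10=F
run #6 (p=5, s=1, w=1) records B1=T, B1=F, B2=S, B2=E, B3=T, B4=T, B5=F, B7=F, B8=T, B9=S, B10=F
pool-wide coverage (17 outcomes): B1=T, B1=F, B2=S, B2=E, B3=T, B3=F, B4=T, B5=T, B5=F, B6=F, B7=T, B7=F, B8=T, B9=S, B9=E, B10=T, B10=F
checked all size-1 subsets: none covers 17 outcomes (max 12/17)
the canonical winner is {1, 2}: size 2, full 17-outcome coverage, earliest index list among size-2 covers
Answer: 1, 2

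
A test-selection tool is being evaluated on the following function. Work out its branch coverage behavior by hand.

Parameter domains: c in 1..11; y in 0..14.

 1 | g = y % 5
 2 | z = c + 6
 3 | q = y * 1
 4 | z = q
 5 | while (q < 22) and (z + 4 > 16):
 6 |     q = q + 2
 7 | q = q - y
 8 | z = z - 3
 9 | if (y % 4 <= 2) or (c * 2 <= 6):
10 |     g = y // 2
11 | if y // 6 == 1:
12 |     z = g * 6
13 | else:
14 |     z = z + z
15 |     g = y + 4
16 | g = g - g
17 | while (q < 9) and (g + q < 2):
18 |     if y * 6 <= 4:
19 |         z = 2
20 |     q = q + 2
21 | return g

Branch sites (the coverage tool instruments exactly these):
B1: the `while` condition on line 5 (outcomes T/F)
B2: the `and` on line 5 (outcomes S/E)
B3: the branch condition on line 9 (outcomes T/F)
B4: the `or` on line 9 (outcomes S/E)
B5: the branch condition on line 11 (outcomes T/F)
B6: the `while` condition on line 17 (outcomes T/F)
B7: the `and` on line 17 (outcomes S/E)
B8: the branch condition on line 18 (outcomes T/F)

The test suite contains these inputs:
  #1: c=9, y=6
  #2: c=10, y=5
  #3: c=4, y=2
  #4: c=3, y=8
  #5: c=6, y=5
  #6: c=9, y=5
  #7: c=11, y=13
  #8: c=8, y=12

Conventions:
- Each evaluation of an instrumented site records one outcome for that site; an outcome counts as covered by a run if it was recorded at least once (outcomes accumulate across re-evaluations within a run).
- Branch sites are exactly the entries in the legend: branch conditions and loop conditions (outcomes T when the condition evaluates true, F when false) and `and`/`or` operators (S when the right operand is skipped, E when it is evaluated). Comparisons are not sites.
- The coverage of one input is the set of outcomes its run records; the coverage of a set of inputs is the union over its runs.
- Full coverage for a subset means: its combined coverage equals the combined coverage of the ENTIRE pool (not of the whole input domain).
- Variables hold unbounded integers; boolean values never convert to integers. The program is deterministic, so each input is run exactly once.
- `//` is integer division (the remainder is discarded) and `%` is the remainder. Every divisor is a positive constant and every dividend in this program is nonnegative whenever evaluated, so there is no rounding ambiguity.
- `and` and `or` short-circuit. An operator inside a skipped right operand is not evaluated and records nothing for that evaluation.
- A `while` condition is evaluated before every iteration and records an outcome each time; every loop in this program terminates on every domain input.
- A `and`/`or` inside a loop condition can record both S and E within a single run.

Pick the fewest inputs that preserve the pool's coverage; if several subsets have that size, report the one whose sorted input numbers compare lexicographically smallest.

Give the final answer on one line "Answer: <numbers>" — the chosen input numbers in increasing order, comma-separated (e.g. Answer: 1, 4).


input #1 (c=9, y=6): events B2->E, B1->F, B4->S, B3->T, B5->T, B7->E, B6->T, B8->F, B7->E, B6->F; covers B1=F, B2=E, B3=T, B4=S, B5=T, B6=T, B6=F, B7=E, B8=F
input #2 (c=10, y=5): events B2->E, B1->F, B4->S, B3->T, B5->F, B7->E, B6->T, B8->F, B7->E, B6->F; covers B1=F, B2=E, B3=T, B4=S, B5=F, B6=T, B6=F, B7=E, B8=F
input #3 (c=4, y=2): events B2->E, B1->F, B4->S, B3->T, B5->F, B7->E, B6->T, B8->F, B7->E, B6->F; covers B1=F, B2=E, B3=T, B4=S, B5=F, B6=T, B6=F, B7=E, B8=F
input #4 (c=3, y=8): events B2->E, B1->F, B4->S, B3->T, B5->T, B7->E, B6->T, B8->F, B7->E, B6->F; covers B1=F, B2=E, B3=T, B4=S, B5=T, B6=T, B6=F, B7=E, B8=F
input #5 (c=6, y=5): events B2->E, B1->F, B4->S, B3->T, B5->F, B7->E, B6->T, B8->F, B7->E, B6->F; covers B1=F, B2=E, B3=T, B4=S, B5=F, B6=T, B6=F, B7=E, B8=F
input #6 (c=9, y=5): events B2->E, B1->F, B4->S, B3->T, B5->F, B7->E, B6->T, B8->F, B7->E, B6->F; covers B1=F, B2=E, B3=T, B4=S, B5=F, B6=T, B6=F, B7=E, B8=F
input #7 (c=11, y=13): events B2->E, B1->T, B2->E, B1->T, B2->E, B1->T, B2->E, B1->T, B2->E, B1->T, B2->S, B1->F, B4->S, B3->T, ...; covers B1=T, B1=F, B2=S, B2=E, B3=T, B4=S, B5=F, B6=F, B7=S
input #8 (c=8, y=12): events B2->E, B1->F, B4->S, B3->T, B5->F, B7->E, B6->T, B8->F, B7->E, B6->F; covers B1=F, B2=E, B3=T, B4=S, B5=F, B6=T, B6=F, B7=E, B8=F
together the pool reaches 13 outcomes: B1=T, B1=F, B2=S, B2=E, B3=T, B4=S, B5=T, B5=F, B6=T, B6=F, B7=S, B7=E, B8=F
size 1 is not enough: best union over all size-1 subsets is 9/13
inputs {1, 7} (size 2) cover everything; no size-2 subset with a lexicographically smaller index list covers all 13
Answer: 1, 7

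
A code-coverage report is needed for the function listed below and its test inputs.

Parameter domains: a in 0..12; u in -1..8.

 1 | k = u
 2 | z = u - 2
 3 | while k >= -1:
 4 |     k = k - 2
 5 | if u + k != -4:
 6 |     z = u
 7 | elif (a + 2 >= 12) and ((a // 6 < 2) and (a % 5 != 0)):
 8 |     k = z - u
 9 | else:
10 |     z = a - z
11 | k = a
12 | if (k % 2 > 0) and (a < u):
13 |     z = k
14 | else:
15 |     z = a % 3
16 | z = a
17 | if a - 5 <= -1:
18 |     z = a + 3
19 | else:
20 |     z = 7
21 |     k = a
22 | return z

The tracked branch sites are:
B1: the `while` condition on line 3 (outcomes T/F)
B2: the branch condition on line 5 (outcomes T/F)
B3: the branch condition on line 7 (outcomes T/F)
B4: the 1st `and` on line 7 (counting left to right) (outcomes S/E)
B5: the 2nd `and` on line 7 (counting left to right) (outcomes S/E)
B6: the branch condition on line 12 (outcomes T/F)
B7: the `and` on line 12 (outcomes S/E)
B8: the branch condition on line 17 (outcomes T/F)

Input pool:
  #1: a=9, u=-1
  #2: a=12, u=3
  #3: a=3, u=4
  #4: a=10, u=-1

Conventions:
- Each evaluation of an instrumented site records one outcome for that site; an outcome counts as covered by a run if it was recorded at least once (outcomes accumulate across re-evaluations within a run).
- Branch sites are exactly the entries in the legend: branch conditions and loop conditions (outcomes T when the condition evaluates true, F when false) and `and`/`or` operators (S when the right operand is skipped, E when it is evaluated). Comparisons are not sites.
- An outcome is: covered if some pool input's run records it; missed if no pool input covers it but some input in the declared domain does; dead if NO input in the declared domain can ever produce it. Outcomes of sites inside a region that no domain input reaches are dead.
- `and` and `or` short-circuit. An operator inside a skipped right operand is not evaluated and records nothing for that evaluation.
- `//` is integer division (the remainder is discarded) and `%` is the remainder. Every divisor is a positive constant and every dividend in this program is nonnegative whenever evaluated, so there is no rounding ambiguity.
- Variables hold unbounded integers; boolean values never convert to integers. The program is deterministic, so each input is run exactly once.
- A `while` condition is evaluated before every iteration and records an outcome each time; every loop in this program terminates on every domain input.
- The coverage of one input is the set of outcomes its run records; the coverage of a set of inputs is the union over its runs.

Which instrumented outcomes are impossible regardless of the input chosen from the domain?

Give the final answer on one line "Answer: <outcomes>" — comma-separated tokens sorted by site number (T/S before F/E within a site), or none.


exhaustive pass over the 130-input domain:
  reachable outcomes have witnesses, e.g. B1=T (e.g. a=0, u=-1), B1=F (e.g. a=0, u=-1), B2=T (e.g. a=0, u=0), B2=F (e.g. a=0, u=-1)
Answer: none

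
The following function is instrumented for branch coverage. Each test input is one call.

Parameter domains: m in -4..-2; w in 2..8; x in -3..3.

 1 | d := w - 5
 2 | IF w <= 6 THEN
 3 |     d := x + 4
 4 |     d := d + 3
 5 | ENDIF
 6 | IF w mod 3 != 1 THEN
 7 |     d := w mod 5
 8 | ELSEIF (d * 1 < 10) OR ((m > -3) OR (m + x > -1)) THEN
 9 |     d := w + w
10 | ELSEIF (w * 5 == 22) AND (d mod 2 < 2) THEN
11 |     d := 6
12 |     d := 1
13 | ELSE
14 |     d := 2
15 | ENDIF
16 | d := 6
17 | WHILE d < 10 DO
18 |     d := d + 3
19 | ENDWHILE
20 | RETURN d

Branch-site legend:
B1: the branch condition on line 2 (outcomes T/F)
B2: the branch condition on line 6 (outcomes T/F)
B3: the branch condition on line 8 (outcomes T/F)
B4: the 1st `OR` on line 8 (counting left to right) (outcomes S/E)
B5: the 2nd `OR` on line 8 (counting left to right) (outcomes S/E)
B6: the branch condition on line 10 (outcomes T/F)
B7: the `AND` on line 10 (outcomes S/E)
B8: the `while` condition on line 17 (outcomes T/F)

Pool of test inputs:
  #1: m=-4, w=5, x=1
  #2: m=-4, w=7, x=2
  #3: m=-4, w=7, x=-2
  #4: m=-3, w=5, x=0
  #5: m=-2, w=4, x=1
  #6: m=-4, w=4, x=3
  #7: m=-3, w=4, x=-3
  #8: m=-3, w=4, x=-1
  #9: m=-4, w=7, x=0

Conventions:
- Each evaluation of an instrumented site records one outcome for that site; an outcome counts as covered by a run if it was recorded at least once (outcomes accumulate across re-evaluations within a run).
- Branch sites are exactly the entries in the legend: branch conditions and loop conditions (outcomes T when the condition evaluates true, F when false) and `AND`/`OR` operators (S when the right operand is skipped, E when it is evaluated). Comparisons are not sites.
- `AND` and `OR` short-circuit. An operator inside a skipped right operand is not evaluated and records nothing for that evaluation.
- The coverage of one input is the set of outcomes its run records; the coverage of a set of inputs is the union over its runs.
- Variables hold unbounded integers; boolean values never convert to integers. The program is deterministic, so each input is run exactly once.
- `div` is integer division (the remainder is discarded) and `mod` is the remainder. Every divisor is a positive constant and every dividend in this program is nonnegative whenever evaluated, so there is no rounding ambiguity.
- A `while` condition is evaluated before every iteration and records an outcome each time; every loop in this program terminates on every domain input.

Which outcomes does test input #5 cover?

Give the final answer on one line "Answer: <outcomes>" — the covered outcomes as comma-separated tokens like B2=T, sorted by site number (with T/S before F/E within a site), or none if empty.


Simulating input #5 (m=-2, w=4, x=1) step by step:
  B1->T, B2->F, B4->S, B3->T, B8->T, B8->T, B8->F
as a set, this run covers: B1=T, B2=F, B3=T, B4=S, B8=T, B8=F
Answer: B1=T, B2=F, B3=T, B4=S, B8=T, B8=F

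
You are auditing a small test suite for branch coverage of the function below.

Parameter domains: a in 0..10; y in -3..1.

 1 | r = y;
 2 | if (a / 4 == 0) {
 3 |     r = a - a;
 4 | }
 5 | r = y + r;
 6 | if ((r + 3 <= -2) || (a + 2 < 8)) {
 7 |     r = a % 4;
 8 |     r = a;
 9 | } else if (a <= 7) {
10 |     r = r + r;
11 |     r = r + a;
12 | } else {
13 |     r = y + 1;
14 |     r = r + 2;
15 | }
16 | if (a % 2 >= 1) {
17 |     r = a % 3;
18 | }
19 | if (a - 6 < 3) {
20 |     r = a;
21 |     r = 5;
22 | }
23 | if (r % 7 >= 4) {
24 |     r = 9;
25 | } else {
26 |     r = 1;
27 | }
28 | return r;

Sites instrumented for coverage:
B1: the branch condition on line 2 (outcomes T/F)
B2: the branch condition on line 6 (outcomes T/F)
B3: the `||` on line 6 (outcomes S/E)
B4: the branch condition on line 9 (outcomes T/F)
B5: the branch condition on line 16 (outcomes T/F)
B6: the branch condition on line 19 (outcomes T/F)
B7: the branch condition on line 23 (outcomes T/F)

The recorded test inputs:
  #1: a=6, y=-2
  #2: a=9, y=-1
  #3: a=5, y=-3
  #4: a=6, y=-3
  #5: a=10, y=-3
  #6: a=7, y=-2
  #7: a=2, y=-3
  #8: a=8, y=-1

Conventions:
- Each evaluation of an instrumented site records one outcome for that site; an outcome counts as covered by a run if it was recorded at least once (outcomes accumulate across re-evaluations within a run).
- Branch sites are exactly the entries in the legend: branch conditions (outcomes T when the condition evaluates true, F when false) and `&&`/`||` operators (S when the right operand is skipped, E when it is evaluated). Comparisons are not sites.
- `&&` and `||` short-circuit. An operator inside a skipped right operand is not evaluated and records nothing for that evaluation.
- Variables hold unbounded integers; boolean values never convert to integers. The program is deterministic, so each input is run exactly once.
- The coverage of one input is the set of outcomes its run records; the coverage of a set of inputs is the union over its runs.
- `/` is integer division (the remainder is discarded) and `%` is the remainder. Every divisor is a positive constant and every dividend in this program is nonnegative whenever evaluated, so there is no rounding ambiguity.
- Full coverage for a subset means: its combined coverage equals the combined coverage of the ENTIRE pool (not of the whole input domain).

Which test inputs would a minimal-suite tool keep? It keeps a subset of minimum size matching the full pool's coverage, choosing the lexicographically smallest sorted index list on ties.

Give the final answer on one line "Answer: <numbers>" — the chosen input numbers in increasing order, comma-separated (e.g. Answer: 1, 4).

run #1 (a=6, y=-2) records B1=F, B2=F, B3=E, B4=T, B5=F, B6=T, B7=T
run #2 (a=9, y=-1) records B1=F, B2=F, B3=E, B4=F, B5=T, B6=F, B7=F
run #3 (a=5, y=-3) records B1=F, B2=T, B3=S, B5=T, B6=T, B7=T
run #4 (a=6, y=-3) records B1=F, B2=T, B3=S, B5=F, B6=T, B7=T
run #5 (a=10, y=-3) records B1=F, B2=T, B3=S, B5=F, B6=F, B7=F
run #6 (a=7, y=-2) records B1=F, B2=F, B3=E, B4=T, B5=T, B6=T, B7=T
run #7 (a=2, y=-3) records B1=T, B2=T, B3=E, B5=F, B6=T, B7=T
run #8 (a=8, y=-1) records B1=F, B2=F, B3=E, B4=F, B5=F, B6=T, B7=T
together the pool reaches 14 outcomes: B1=T, B1=F, B2=T, B2=F, B3=S, B3=E, B4=T, B4=F, B5=T, B5=F, B6=T, B6=F, B7=T, B7=F
checked all size-1 subsets: none covers 14 outcomes (max 7/14)
checked all size-2 subsets: none covers 14 outcomes (max 12/14)
checked all size-3 subsets: none covers 14 outcomes (max 13/14)
at size 4, {1, 2, 3, 7} reaches all 14 outcomes; every lexicographically earlier size-4 subset fails

Answer: 1, 2, 3, 7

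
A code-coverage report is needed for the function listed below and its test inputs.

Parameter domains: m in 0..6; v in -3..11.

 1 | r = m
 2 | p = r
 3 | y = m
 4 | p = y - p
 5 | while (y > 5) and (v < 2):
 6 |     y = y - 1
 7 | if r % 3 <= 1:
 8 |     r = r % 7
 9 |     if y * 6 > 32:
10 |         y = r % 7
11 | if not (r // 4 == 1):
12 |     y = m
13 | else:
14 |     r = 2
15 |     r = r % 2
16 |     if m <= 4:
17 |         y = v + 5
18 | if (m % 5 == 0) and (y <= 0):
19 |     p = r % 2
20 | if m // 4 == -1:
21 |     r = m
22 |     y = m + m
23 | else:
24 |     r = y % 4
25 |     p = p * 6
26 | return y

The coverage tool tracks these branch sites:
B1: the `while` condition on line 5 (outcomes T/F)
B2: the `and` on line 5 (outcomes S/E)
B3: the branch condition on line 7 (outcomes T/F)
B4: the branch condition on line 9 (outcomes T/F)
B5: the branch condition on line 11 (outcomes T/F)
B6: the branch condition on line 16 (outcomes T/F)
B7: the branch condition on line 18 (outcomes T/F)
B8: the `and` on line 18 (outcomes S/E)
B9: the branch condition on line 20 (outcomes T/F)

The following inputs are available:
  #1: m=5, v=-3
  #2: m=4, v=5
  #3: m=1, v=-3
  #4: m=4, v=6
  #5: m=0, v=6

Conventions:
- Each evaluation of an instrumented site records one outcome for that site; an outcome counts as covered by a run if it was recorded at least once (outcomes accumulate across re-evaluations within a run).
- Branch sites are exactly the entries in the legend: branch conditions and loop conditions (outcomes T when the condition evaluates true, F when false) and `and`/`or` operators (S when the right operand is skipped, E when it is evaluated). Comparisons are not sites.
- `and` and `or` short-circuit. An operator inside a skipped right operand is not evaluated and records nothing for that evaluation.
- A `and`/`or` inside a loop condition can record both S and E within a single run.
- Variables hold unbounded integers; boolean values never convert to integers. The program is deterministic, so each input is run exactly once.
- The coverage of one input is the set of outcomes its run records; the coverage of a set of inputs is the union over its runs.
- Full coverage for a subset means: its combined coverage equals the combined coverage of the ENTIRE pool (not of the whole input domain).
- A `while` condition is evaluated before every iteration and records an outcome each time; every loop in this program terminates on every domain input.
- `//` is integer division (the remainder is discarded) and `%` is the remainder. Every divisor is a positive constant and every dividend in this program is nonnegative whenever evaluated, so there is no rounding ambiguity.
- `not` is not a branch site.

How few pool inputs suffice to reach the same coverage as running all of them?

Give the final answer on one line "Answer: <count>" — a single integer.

input #1 (m=5, v=-3): events B2->S, B1->F, B3->F, B5->F, B6->F, B8->E, B7->F, B9->F; covers B1=F, B2=S, B3=F, B5=F, B6=F, B7=F, B8=E, B9=F
input #2 (m=4, v=5): events B2->S, B1->F, B3->T, B4->F, B5->F, B6->T, B8->S, B7->F, B9->F; covers B1=F, B2=S, B3=T, B4=F, B5=F, B6=T, B7=F, B8=S, B9=F
input #3 (m=1, v=-3): events B2->S, B1->F, B3->T, B4->F, B5->T, B8->S, B7->F, B9->F; covers B1=F, B2=S, B3=T, B4=F, B5=T, B7=F, B8=S, B9=F
input #4 (m=4, v=6): events B2->S, B1->F, B3->T, B4->F, B5->F, B6->T, B8->S, B7->F, B9->F; covers B1=F, B2=S, B3=T, B4=F, B5=F, B6=T, B7=F, B8=S, B9=F
input #5 (m=0, v=6): events B2->S, B1->F, B3->T, B4->F, B5->T, B8->E, B7->T, B9->F; covers B1=F, B2=S, B3=T, B4=F, B5=T, B7=T, B8=E, B9=F
the full pool covers 14 outcomes: B1=F, B2=S, B3=T, B3=F, B4=F, B5=T, B5=F, B6=T, B6=F, B7=T, B7=F, B8=S, B8=E, B9=F
size 1 is not enough: best union over all size-1 subsets is 9/14
size 2 is not enough: best union over all size-2 subsets is 12/14
the canonical winner is {1, 2, 5}: size 3, full 14-outcome coverage, earliest index list among size-3 covers

Answer: 3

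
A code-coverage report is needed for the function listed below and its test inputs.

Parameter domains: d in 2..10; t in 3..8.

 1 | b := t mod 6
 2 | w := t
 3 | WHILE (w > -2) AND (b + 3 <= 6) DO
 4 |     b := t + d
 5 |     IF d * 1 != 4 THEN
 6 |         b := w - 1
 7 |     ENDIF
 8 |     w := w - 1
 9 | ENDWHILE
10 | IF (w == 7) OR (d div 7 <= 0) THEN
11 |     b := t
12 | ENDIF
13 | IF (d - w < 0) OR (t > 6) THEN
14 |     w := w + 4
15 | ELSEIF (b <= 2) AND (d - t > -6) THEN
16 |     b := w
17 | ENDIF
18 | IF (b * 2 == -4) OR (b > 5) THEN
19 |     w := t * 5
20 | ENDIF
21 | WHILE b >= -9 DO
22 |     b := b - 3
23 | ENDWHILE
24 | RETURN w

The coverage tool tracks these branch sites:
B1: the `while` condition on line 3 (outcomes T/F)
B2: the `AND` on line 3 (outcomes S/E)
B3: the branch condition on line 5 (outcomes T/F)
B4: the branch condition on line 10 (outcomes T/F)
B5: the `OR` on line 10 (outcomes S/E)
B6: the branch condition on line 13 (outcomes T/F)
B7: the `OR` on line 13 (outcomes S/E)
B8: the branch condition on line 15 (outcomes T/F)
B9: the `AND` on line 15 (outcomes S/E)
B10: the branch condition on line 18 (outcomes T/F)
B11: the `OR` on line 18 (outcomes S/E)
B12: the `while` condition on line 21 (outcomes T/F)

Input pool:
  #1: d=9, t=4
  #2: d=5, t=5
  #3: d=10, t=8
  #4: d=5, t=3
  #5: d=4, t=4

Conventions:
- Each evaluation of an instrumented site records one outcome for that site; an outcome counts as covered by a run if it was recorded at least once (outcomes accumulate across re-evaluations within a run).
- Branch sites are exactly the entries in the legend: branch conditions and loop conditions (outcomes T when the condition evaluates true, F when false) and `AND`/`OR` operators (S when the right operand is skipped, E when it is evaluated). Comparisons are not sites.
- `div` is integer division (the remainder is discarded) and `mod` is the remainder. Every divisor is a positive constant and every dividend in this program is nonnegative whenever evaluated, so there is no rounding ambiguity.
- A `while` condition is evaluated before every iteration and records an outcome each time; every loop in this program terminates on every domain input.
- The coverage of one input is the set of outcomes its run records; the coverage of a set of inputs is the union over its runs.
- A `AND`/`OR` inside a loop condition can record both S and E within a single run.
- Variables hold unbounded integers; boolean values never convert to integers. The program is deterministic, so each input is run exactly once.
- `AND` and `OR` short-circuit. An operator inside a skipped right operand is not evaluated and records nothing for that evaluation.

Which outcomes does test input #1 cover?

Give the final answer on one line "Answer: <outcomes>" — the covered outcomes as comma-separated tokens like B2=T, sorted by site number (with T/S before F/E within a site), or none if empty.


Event log for input #1 (d=9, t=4):
  B2->E, B1->F, B5->E, B4->F, B7->E, B6->F, B9->S, B8->F, B11->E, B10->F
  B12->T, B12->T, B12->T, B12->T, B12->T, B12->F
deduplicating events, the covered set is: B1=F, B2=E, B4=F, B5=E, B6=F, B7=E, B8=F, B9=S, B10=F, B11=E, B12=T, B12=F
Answer: B1=F, B2=E, B4=F, B5=E, B6=F, B7=E, B8=F, B9=S, B10=F, B11=E, B12=T, B12=F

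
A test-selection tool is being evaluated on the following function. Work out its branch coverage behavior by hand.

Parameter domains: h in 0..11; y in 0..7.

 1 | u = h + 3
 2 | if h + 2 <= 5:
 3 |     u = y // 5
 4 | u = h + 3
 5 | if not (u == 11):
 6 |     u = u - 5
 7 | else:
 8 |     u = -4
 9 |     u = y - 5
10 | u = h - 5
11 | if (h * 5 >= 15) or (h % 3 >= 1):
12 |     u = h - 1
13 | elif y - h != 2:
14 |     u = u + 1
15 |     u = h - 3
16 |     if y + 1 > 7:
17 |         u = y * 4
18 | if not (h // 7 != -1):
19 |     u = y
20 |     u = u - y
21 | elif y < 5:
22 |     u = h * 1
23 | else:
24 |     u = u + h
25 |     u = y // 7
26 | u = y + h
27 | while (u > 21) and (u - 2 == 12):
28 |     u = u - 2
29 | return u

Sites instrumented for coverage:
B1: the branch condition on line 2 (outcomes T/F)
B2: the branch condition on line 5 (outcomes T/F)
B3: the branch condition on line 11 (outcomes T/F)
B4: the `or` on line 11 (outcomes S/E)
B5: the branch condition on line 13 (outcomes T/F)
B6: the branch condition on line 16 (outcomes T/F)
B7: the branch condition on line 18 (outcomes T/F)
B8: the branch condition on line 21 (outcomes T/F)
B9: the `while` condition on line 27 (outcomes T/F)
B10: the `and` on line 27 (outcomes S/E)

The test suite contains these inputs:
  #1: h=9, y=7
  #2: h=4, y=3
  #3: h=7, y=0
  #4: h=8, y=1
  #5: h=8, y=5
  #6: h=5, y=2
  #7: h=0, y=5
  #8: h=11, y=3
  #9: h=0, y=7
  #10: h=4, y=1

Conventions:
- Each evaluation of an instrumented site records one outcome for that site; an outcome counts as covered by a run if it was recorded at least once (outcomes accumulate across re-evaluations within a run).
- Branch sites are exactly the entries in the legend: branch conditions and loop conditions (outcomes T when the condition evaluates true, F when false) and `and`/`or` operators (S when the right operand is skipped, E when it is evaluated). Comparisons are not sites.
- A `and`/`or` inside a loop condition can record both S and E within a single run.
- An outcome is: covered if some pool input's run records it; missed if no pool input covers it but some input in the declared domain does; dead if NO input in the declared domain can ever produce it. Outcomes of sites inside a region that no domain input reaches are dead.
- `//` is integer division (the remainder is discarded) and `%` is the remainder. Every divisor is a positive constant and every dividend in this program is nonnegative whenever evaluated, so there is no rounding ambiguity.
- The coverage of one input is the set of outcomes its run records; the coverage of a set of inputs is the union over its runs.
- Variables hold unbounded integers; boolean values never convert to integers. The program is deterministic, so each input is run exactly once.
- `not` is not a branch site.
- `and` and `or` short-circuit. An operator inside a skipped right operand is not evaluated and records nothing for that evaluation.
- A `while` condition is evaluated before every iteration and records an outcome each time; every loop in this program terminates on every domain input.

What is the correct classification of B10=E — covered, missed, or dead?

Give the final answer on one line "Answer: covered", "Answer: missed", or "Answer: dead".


no pool input records B10=E
checking all 96 inputs in the declared domain: B10=E is never recorded -> dead
Answer: dead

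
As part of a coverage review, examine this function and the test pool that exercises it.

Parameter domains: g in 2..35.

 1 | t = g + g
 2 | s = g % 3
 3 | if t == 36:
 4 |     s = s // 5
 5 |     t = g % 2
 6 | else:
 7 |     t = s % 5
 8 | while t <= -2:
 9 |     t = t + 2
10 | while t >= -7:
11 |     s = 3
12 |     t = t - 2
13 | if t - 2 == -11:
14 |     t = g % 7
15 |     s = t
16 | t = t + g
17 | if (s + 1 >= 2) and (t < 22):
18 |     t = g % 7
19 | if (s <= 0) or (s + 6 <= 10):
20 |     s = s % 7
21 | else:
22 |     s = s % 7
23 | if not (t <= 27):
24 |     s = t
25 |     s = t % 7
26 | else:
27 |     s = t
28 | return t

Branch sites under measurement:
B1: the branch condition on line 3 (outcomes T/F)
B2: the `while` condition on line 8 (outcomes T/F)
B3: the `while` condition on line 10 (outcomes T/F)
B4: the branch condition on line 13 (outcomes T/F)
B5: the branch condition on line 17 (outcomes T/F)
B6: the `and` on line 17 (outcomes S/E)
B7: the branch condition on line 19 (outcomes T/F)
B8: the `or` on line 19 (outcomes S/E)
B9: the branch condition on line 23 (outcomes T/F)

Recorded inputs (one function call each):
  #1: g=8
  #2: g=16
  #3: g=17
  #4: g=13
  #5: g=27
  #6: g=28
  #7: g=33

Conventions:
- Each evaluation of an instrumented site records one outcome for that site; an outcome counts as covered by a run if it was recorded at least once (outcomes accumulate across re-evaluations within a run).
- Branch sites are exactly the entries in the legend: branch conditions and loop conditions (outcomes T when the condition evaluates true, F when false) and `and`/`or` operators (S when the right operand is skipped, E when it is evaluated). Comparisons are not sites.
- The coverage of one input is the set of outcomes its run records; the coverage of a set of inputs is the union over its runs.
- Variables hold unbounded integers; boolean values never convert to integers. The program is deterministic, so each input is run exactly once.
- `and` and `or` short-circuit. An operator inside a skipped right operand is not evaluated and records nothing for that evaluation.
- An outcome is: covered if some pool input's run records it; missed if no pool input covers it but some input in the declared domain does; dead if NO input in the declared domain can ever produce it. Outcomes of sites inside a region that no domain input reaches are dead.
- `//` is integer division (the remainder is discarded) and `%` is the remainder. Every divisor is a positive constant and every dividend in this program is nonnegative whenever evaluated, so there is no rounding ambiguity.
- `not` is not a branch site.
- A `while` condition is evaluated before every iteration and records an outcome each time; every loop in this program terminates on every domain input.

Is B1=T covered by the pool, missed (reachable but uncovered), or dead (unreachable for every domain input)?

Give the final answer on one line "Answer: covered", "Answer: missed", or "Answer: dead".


no pool input records B1=T
but domain input (g=18) does record it -> reachable, so missed
Answer: missed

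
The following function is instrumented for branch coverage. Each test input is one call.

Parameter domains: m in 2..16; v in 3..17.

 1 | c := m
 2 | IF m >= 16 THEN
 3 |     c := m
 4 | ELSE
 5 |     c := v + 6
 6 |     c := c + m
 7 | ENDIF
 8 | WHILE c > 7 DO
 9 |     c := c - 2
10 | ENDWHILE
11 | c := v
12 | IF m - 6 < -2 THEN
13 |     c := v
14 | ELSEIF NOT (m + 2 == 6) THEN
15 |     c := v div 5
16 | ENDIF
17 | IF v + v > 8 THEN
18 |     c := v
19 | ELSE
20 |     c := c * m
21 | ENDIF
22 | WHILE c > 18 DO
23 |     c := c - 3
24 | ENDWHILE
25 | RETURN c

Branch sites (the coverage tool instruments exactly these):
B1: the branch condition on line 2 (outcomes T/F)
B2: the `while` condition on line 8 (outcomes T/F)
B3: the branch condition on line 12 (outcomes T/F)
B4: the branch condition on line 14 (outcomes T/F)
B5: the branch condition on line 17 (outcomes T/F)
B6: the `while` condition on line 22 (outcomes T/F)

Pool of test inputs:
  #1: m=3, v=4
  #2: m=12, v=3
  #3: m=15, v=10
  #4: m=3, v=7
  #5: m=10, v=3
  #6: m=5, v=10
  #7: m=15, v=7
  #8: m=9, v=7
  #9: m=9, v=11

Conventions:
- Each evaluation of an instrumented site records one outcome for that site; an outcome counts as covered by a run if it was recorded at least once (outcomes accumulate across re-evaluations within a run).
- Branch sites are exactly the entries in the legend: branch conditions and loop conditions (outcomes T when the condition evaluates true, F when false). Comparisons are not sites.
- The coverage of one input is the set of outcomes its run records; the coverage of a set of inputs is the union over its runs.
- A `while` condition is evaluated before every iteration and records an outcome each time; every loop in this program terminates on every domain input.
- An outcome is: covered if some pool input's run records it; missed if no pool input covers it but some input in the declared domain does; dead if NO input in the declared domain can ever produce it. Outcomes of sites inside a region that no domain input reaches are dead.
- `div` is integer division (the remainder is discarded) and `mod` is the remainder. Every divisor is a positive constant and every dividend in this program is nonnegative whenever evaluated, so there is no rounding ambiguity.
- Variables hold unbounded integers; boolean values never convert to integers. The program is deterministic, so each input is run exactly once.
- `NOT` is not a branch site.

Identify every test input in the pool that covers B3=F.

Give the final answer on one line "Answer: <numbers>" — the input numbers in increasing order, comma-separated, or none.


input #1 (m=3, v=4): misses B3=F
input #2 (m=12, v=3): covers B3=F
input #3 (m=15, v=10): covers B3=F
input #4 (m=3, v=7): misses B3=F
input #5 (m=10, v=3): covers B3=F
input #6 (m=5, v=10): covers B3=F
input #7 (m=15, v=7): covers B3=F
input #8 (m=9, v=7): covers B3=F
input #9 (m=9, v=11): covers B3=F
Answer: 2, 3, 5, 6, 7, 8, 9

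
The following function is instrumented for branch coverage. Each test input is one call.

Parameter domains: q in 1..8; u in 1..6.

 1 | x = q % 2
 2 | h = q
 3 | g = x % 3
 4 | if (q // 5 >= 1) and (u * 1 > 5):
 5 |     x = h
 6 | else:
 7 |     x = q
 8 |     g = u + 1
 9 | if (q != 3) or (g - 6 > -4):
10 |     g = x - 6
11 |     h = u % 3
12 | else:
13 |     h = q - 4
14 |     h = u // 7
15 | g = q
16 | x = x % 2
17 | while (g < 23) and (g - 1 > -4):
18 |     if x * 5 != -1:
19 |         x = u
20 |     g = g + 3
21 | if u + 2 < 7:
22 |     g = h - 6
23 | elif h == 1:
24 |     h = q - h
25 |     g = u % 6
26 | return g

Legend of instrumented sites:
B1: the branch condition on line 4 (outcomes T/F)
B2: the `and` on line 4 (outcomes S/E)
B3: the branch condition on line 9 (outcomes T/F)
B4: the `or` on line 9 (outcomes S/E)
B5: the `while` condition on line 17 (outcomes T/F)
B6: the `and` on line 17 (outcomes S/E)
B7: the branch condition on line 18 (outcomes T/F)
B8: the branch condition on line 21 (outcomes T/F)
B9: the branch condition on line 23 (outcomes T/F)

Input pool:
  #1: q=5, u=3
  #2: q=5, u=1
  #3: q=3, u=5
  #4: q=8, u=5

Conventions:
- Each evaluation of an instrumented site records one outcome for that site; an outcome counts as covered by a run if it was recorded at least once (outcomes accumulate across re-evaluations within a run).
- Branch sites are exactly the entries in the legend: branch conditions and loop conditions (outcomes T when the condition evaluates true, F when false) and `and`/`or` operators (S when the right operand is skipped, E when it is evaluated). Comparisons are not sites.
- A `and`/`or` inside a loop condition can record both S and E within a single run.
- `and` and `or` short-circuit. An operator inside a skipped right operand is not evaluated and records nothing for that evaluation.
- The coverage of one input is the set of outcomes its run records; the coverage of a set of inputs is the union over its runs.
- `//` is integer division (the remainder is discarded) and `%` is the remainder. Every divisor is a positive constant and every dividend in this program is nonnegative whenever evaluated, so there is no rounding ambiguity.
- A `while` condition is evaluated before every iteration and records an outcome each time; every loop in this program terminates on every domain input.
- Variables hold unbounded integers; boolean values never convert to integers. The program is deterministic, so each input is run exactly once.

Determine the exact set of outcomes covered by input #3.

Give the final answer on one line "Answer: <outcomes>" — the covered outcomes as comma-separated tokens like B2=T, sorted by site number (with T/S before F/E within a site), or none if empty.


Running input #3 (q=3, u=5), event by event:
  B2->S, B1->F, B4->E, B3->T, B6->E, B5->T, B7->T, B6->E, B5->T, B7->T
  B6->E, B5->T, B7->T, B6->E, B5->T, B7->T, B6->E, B5->T, B7->T, B6->E
  B5->T, B7->T, B6->E, B5->T, B7->T, B6->S, B5->F, B8->F, B9->F
as a set, this run covers: B1=F, B2=S, B3=T, B4=E, B5=T, B5=F, B6=S, B6=E, B7=T, B8=F, B9=F
Answer: B1=F, B2=S, B3=T, B4=E, B5=T, B5=F, B6=S, B6=E, B7=T, B8=F, B9=F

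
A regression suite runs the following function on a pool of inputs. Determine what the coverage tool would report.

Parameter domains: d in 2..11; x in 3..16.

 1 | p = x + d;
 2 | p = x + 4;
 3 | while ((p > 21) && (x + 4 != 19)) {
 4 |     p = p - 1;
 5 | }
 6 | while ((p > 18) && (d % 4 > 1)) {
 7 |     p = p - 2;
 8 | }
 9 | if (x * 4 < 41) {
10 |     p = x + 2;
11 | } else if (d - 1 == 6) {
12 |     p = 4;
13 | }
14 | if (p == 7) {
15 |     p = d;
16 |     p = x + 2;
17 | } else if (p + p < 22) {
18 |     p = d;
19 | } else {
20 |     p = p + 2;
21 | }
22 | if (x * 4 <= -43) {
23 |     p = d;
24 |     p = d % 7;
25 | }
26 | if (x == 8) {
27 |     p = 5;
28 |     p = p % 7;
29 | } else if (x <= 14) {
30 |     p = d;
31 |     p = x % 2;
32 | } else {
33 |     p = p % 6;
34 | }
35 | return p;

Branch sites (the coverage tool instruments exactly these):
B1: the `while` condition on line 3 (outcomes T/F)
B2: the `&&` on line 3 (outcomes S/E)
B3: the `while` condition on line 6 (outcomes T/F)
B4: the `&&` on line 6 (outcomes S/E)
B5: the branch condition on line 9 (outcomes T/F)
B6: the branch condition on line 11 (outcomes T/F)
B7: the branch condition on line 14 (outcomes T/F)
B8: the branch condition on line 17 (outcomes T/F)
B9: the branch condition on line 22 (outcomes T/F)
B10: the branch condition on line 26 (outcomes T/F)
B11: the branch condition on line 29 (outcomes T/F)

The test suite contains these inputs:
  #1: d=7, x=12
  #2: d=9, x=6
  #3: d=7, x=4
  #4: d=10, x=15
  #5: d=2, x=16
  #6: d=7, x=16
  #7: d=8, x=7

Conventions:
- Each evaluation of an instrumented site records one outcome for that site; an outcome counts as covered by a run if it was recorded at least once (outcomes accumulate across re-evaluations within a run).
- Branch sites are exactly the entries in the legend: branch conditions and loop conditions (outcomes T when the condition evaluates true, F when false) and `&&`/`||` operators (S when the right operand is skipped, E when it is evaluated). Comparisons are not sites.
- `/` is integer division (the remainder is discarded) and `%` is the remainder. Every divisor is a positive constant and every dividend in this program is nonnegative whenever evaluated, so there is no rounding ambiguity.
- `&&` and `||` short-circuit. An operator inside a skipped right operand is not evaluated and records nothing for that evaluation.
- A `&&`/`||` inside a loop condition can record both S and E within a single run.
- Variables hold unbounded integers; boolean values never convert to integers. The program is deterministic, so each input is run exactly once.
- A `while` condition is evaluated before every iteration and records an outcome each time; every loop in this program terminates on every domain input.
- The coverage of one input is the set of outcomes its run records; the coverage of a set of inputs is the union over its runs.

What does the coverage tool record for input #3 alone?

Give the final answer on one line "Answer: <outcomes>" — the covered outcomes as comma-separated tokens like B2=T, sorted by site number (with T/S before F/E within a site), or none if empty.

Running input #3 (d=7, x=4), event by event:
  B2->S, B1->F, B4->S, B3->F, B5->T, B7->F, B8->T, B9->F, B10->F, B11->T
deduplicating events, the covered set is: B1=F, B2=S, B3=F, B4=S, B5=T, B7=F, B8=T, B9=F, B10=F, B11=T

Answer: B1=F, B2=S, B3=F, B4=S, B5=T, B7=F, B8=T, B9=F, B10=F, B11=T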